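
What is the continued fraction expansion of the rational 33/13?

Run the Euclidean algorithm on 33 and 13; the successive quotients are the partial quotients a_0, a_1, ... (each step inverts the fractional part left over by the previous one):
  33 = 2*13 + 7, so a_0 = 2.
  13 = 1*7 + 6, so a_1 = 1.
  7 = 1*6 + 1, so a_2 = 1.
  6 = 6*1 + 0, so a_3 = 6.
The remainder reaches 0 after 4 divisions, so the expansion has 4 partial quotients, read off in order.

[2; 1, 1, 6]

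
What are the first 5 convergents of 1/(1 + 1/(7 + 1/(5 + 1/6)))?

Using the convergent recurrence p_i = a_i*p_{i-1} + p_{i-2}, q_i = a_i*q_{i-1} + q_{i-2} with p_{-2}=0, p_{-1}=1, q_{-2}=1, q_{-1}=0:
  i=0: a_0=0, p_0 = 0*1 + 0 = 0, q_0 = 0*0 + 1 = 1.
  i=1: a_1=1, p_1 = 1*0 + 1 = 1, q_1 = 1*1 + 0 = 1.
  i=2: a_2=7, p_2 = 7*1 + 0 = 7, q_2 = 7*1 + 1 = 8.
  i=3: a_3=5, p_3 = 5*7 + 1 = 36, q_3 = 5*8 + 1 = 41.
  i=4: a_4=6, p_4 = 6*36 + 7 = 223, q_4 = 6*41 + 8 = 254.

0/1, 1/1, 7/8, 36/41, 223/254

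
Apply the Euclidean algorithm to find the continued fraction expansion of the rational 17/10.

Run the Euclidean algorithm on 17 and 10; the successive quotients are the partial quotients a_0, a_1, ... (each step inverts the fractional part left over by the previous one):
  17 = 1*10 + 7, so a_0 = 1.
  10 = 1*7 + 3, so a_1 = 1.
  7 = 2*3 + 1, so a_2 = 2.
  3 = 3*1 + 0, so a_3 = 3.
The remainder reaches 0 after 4 divisions, so the expansion has 4 partial quotients, read off in order.

[1; 1, 2, 3]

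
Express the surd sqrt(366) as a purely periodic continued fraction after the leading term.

Write x_i = (sqrt(366) + m_i)/d_i with (m_0, d_0) = (0, 1). a_0 = floor(sqrt(366)) = 19, since 19^2 = 361 <= 366 < 400 = 20^2.
Iterate m_{i+1} = d_i*a_i - m_i, d_{i+1} = (366 - m_{i+1}^2)/d_i, a_{i+1} = floor((a_0 + m_{i+1})/d_{i+1}):
  m_1 = 1*19 - 0 = 19, d_1 = (366 - 19^2)/1 = 5/1 = 5, a_1 = floor((19 + 19)/5) = 7.
  m_2 = 5*7 - 19 = 16, d_2 = (366 - 16^2)/5 = 110/5 = 22, a_2 = floor((19 + 16)/22) = 1.
  m_3 = 22*1 - 16 = 6, d_3 = (366 - 6^2)/22 = 330/22 = 15, a_3 = floor((19 + 6)/15) = 1.
  m_4 = 15*1 - 6 = 9, d_4 = (366 - 9^2)/15 = 285/15 = 19, a_4 = floor((19 + 9)/19) = 1.
  m_5 = 19*1 - 9 = 10, d_5 = (366 - 10^2)/19 = 266/19 = 14, a_5 = floor((19 + 10)/14) = 2.
  m_6 = 14*2 - 10 = 18, d_6 = (366 - 18^2)/14 = 42/14 = 3, a_6 = floor((19 + 18)/3) = 12.
  m_7 = 3*12 - 18 = 18, d_7 = (366 - 18^2)/3 = 42/3 = 14, a_7 = floor((19 + 18)/14) = 2.
  m_8 = 14*2 - 18 = 10, d_8 = (366 - 10^2)/14 = 266/14 = 19, a_8 = floor((19 + 10)/19) = 1.
  m_9 = 19*1 - 10 = 9, d_9 = (366 - 9^2)/19 = 285/19 = 15, a_9 = floor((19 + 9)/15) = 1.
  m_10 = 15*1 - 9 = 6, d_10 = (366 - 6^2)/15 = 330/15 = 22, a_10 = floor((19 + 6)/22) = 1.
  m_11 = 22*1 - 6 = 16, d_11 = (366 - 16^2)/22 = 110/22 = 5, a_11 = floor((19 + 16)/5) = 7.
  m_12 = 5*7 - 16 = 19, d_12 = (366 - 19^2)/5 = 5/5 = 1, a_12 = floor((19 + 19)/1) = 38.
  m_13 = 1*38 - 19 = 19, d_13 = (366 - 19^2)/1 = 5/1 = 5: (m_13, d_13) = (m_1, d_1) = (19, 5), so from here the quotients repeat a_1, ..., a_12; the period length is 12.
Hence the expansion of sqrt(366) is a_0 = 19 followed by the repeating block 7, 1, 1, 1, 2, 12, 2, 1, 1, 1, 7, 38 (period 12).

[19; (7, 1, 1, 1, 2, 12, 2, 1, 1, 1, 7, 38)]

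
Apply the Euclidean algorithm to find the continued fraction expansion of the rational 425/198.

Run the Euclidean algorithm on 425 and 198; the successive quotients are the partial quotients a_0, a_1, ... (each step inverts the fractional part left over by the previous one):
  425 = 2*198 + 29, so a_0 = 2.
  198 = 6*29 + 24, so a_1 = 6.
  29 = 1*24 + 5, so a_2 = 1.
  24 = 4*5 + 4, so a_3 = 4.
  5 = 1*4 + 1, so a_4 = 1.
  4 = 4*1 + 0, so a_5 = 4.
The remainder reaches 0 after 6 divisions, so the expansion has 6 partial quotients, read off in order.

[2; 6, 1, 4, 1, 4]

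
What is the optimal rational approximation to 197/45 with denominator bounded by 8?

35/8

Expand x = 197/45 as a continued fraction with the Euclidean algorithm:
  197 = 4*45 + 17, so a_0 = 4.
  45 = 2*17 + 11, so a_1 = 2.
  17 = 1*11 + 6, so a_2 = 1.
  11 = 1*6 + 5, so a_3 = 1.
  6 = 1*5 + 1, so a_4 = 1.
  5 = 5*1 + 0, so a_5 = 5.
so x = [4; 2, 1, 1, 1, 5].
Convergents (p_i = a_i*p_{i-1} + p_{i-2}, q_i = a_i*q_{i-1} + q_{i-2} with p_{-2}=0, p_{-1}=1, q_{-2}=1, q_{-1}=0), until the denominator exceeds 8:
  i=0: a_0=4, p_0 = 4*1 + 0 = 4, q_0 = 4*0 + 1 = 1.
  i=1: a_1=2, p_1 = 2*4 + 1 = 9, q_1 = 2*1 + 0 = 2.
  i=2: a_2=1, p_2 = 1*9 + 4 = 13, q_2 = 1*2 + 1 = 3.
  i=3: a_3=1, p_3 = 1*13 + 9 = 22, q_3 = 1*3 + 2 = 5.
  i=4: a_4=1, p_4 = 1*22 + 13 = 35, q_4 = 1*5 + 3 = 8.
  i=5: a_5=5, p_5 = 5*35 + 22 = 197, q_5 = 5*8 + 5 = 45.
q_5 = 45 > 8, so the last convergent with denominator <= 8 is p_4/q_4 = 35/8.
The closest fraction with denominator <= 8 is either p_4/q_4 or the intermediate fraction (k*p_4 + p_3)/(k*q_4 + q_3) with the largest k >= 1 whose denominator stays <= 8; these approach x as k grows, and every other convergent or intermediate fraction in range is farther away.
Largest k: floor((8 - q_3)/q_4) = floor((8 - 5)/8) = 0.
Since k = 0, no intermediate fraction beyond p_4/q_4 has denominator <= 8, so the convergent 35/8 is the closest (its error is |197*8 - 35*45|/(45*8) = 1/360).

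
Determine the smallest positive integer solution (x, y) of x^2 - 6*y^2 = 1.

First expand sqrt(6) as a continued fraction. With x_i = (sqrt(6) + m_i)/d_i and (m_0, d_0) = (0, 1): a_0 = floor(sqrt(6)) = 2, since 2^2 = 4 <= 6 < 9 = 3^2.
Iterate m_{i+1} = d_i*a_i - m_i, d_{i+1} = (6 - m_{i+1}^2)/d_i, a_{i+1} = floor((a_0 + m_{i+1})/d_{i+1}):
  m_1 = 1*2 - 0 = 2, d_1 = (6 - 2^2)/1 = 2/1 = 2, a_1 = floor((2 + 2)/2) = 2.
  m_2 = 2*2 - 2 = 2, d_2 = (6 - 2^2)/2 = 2/2 = 1, a_2 = floor((2 + 2)/1) = 4.
  m_3 = 1*4 - 2 = 2, d_3 = (6 - 2^2)/1 = 2/1 = 2: (m_3, d_3) = (m_1, d_1) = (2, 2), so from here the quotients repeat a_1, a_2; the period length is 2.
So sqrt(6) = [2; (2, 4)] with period length k = 2.
k is even, so the fundamental solution of x^2 - 6y^2 = 1 is (p_{k-1}, q_{k-1}) = (p_1, q_1); compute convergents through index 1.
Convergents (p_i = a_i*p_{i-1} + p_{i-2}, q_i = a_i*q_{i-1} + q_{i-2} with p_{-2}=0, p_{-1}=1, q_{-2}=1, q_{-1}=0):
  i=0: a_0=2, p_0 = 2*1 + 0 = 2, q_0 = 2*0 + 1 = 1.
  i=1: a_1=2, p_1 = 2*2 + 1 = 5, q_1 = 2*1 + 0 = 2.
Check: 5^2 - 6*2^2 = 25 - 24 = 1, so (x, y) = (5, 2) solves the equation, and by the theorem it is the least positive solution.

(x, y) = (5, 2)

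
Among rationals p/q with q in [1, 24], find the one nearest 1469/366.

Expand x = 1469/366 as a continued fraction with the Euclidean algorithm:
  1469 = 4*366 + 5, so a_0 = 4.
  366 = 73*5 + 1, so a_1 = 73.
  5 = 5*1 + 0, so a_2 = 5.
so x = [4; 73, 5].
Convergents (p_i = a_i*p_{i-1} + p_{i-2}, q_i = a_i*q_{i-1} + q_{i-2} with p_{-2}=0, p_{-1}=1, q_{-2}=1, q_{-1}=0), until the denominator exceeds 24:
  i=0: a_0=4, p_0 = 4*1 + 0 = 4, q_0 = 4*0 + 1 = 1.
  i=1: a_1=73, p_1 = 73*4 + 1 = 293, q_1 = 73*1 + 0 = 73.
q_1 = 73 > 24, so the last convergent with denominator <= 24 is p_0/q_0 = 4/1.
The closest fraction with denominator <= 24 is either p_0/q_0 or the intermediate fraction (k*p_0 + p_{-1})/(k*q_0 + q_{-1}) with the largest k >= 1 whose denominator stays <= 24; these approach x as k grows, and every other convergent or intermediate fraction in range is farther away.
Largest k: floor((24 - q_{-1})/q_0) = floor((24 - 0)/1) = 24 (using the seeds p_{-1} = 1, q_{-1} = 0).
That gives (24*4 + 1)/(24*1 + 0) = 97/24.
Compare the errors: |x - 4/1| = |1469*1 - 4*366|/(366*1) = 5/366, and |x - 97/24| = |1469*24 - 97*366|/(366*24) = 246/8784.
Cross-multiplying, 5*8784 = 43920 < 90036 = 246*366, so 5/366 is smaller: the convergent 4/1 is closer to x than 97/24.

4/1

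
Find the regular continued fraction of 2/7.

[0; 3, 2]

Run the Euclidean algorithm on 2 and 7; the successive quotients are the partial quotients a_0, a_1, ... (each step inverts the fractional part left over by the previous one):
  2 = 0*7 + 2, so a_0 = 0.
  7 = 3*2 + 1, so a_1 = 3.
  2 = 2*1 + 0, so a_2 = 2.
The remainder reaches 0 after 3 divisions, so the expansion has 3 partial quotients, read off in order.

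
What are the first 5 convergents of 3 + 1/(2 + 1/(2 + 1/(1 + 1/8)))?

3/1, 7/2, 17/5, 24/7, 209/61

Using the convergent recurrence p_i = a_i*p_{i-1} + p_{i-2}, q_i = a_i*q_{i-1} + q_{i-2} with p_{-2}=0, p_{-1}=1, q_{-2}=1, q_{-1}=0:
  i=0: a_0=3, p_0 = 3*1 + 0 = 3, q_0 = 3*0 + 1 = 1.
  i=1: a_1=2, p_1 = 2*3 + 1 = 7, q_1 = 2*1 + 0 = 2.
  i=2: a_2=2, p_2 = 2*7 + 3 = 17, q_2 = 2*2 + 1 = 5.
  i=3: a_3=1, p_3 = 1*17 + 7 = 24, q_3 = 1*5 + 2 = 7.
  i=4: a_4=8, p_4 = 8*24 + 17 = 209, q_4 = 8*7 + 5 = 61.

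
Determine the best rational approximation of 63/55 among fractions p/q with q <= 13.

8/7

Expand x = 63/55 as a continued fraction with the Euclidean algorithm:
  63 = 1*55 + 8, so a_0 = 1.
  55 = 6*8 + 7, so a_1 = 6.
  8 = 1*7 + 1, so a_2 = 1.
  7 = 7*1 + 0, so a_3 = 7.
so x = [1; 6, 1, 7].
Convergents (p_i = a_i*p_{i-1} + p_{i-2}, q_i = a_i*q_{i-1} + q_{i-2} with p_{-2}=0, p_{-1}=1, q_{-2}=1, q_{-1}=0), until the denominator exceeds 13:
  i=0: a_0=1, p_0 = 1*1 + 0 = 1, q_0 = 1*0 + 1 = 1.
  i=1: a_1=6, p_1 = 6*1 + 1 = 7, q_1 = 6*1 + 0 = 6.
  i=2: a_2=1, p_2 = 1*7 + 1 = 8, q_2 = 1*6 + 1 = 7.
  i=3: a_3=7, p_3 = 7*8 + 7 = 63, q_3 = 7*7 + 6 = 55.
q_3 = 55 > 13, so the last convergent with denominator <= 13 is p_2/q_2 = 8/7.
The closest fraction with denominator <= 13 is either p_2/q_2 or the intermediate fraction (k*p_2 + p_1)/(k*q_2 + q_1) with the largest k >= 1 whose denominator stays <= 13; these approach x as k grows, and every other convergent or intermediate fraction in range is farther away.
Largest k: floor((13 - q_1)/q_2) = floor((13 - 6)/7) = 1.
That gives (1*8 + 7)/(1*7 + 6) = 15/13.
Compare the errors: |x - 8/7| = |63*7 - 8*55|/(55*7) = 1/385, and |x - 15/13| = |63*13 - 15*55|/(55*13) = 6/715.
Cross-multiplying, 1*715 = 715 < 2310 = 6*385, so 1/385 is smaller: the convergent 8/7 is closer to x than 15/13.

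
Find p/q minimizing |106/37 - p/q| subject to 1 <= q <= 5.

Expand x = 106/37 as a continued fraction with the Euclidean algorithm:
  106 = 2*37 + 32, so a_0 = 2.
  37 = 1*32 + 5, so a_1 = 1.
  32 = 6*5 + 2, so a_2 = 6.
  5 = 2*2 + 1, so a_3 = 2.
  2 = 2*1 + 0, so a_4 = 2.
so x = [2; 1, 6, 2, 2].
Convergents (p_i = a_i*p_{i-1} + p_{i-2}, q_i = a_i*q_{i-1} + q_{i-2} with p_{-2}=0, p_{-1}=1, q_{-2}=1, q_{-1}=0), until the denominator exceeds 5:
  i=0: a_0=2, p_0 = 2*1 + 0 = 2, q_0 = 2*0 + 1 = 1.
  i=1: a_1=1, p_1 = 1*2 + 1 = 3, q_1 = 1*1 + 0 = 1.
  i=2: a_2=6, p_2 = 6*3 + 2 = 20, q_2 = 6*1 + 1 = 7.
q_2 = 7 > 5, so the last convergent with denominator <= 5 is p_1/q_1 = 3/1.
The closest fraction with denominator <= 5 is either p_1/q_1 or the intermediate fraction (k*p_1 + p_0)/(k*q_1 + q_0) with the largest k >= 1 whose denominator stays <= 5; these approach x as k grows, and every other convergent or intermediate fraction in range is farther away.
Largest k: floor((5 - q_0)/q_1) = floor((5 - 1)/1) = 4.
That gives (4*3 + 2)/(4*1 + 1) = 14/5.
Compare the errors: |x - 3/1| = |106*1 - 3*37|/(37*1) = 5/37, and |x - 14/5| = |106*5 - 14*37|/(37*5) = 12/185.
Cross-multiplying, 12*37 = 444 < 925 = 5*185, so 12/185 is smaller: the intermediate fraction 14/5 is closer to x than 3/1.

14/5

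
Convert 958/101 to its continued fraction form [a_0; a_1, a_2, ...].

[9; 2, 16, 3]

Run the Euclidean algorithm on 958 and 101; the successive quotients are the partial quotients a_0, a_1, ... (each step inverts the fractional part left over by the previous one):
  958 = 9*101 + 49, so a_0 = 9.
  101 = 2*49 + 3, so a_1 = 2.
  49 = 16*3 + 1, so a_2 = 16.
  3 = 3*1 + 0, so a_3 = 3.
The remainder reaches 0 after 4 divisions, so the expansion has 4 partial quotients, read off in order.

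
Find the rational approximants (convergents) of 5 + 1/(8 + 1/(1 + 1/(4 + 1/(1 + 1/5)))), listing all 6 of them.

5/1, 41/8, 46/9, 225/44, 271/53, 1580/309

Using the convergent recurrence p_i = a_i*p_{i-1} + p_{i-2}, q_i = a_i*q_{i-1} + q_{i-2} with p_{-2}=0, p_{-1}=1, q_{-2}=1, q_{-1}=0:
  i=0: a_0=5, p_0 = 5*1 + 0 = 5, q_0 = 5*0 + 1 = 1.
  i=1: a_1=8, p_1 = 8*5 + 1 = 41, q_1 = 8*1 + 0 = 8.
  i=2: a_2=1, p_2 = 1*41 + 5 = 46, q_2 = 1*8 + 1 = 9.
  i=3: a_3=4, p_3 = 4*46 + 41 = 225, q_3 = 4*9 + 8 = 44.
  i=4: a_4=1, p_4 = 1*225 + 46 = 271, q_4 = 1*44 + 9 = 53.
  i=5: a_5=5, p_5 = 5*271 + 225 = 1580, q_5 = 5*53 + 44 = 309.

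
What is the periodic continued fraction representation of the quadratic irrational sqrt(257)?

Write x_i = (sqrt(257) + m_i)/d_i with (m_0, d_0) = (0, 1). a_0 = floor(sqrt(257)) = 16, since 16^2 = 256 <= 257 < 289 = 17^2.
Iterate m_{i+1} = d_i*a_i - m_i, d_{i+1} = (257 - m_{i+1}^2)/d_i, a_{i+1} = floor((a_0 + m_{i+1})/d_{i+1}):
  m_1 = 1*16 - 0 = 16, d_1 = (257 - 16^2)/1 = 1/1 = 1, a_1 = floor((16 + 16)/1) = 32.
  m_2 = 1*32 - 16 = 16, d_2 = (257 - 16^2)/1 = 1/1 = 1: (m_2, d_2) = (m_1, d_1) = (16, 1), so from here the quotient a_1 repeats; the period length is 1.
Hence the expansion of sqrt(257) is a_0 = 16 followed by the repeating block 32 (period 1).

[16; (32)]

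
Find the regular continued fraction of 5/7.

Run the Euclidean algorithm on 5 and 7; the successive quotients are the partial quotients a_0, a_1, ... (each step inverts the fractional part left over by the previous one):
  5 = 0*7 + 5, so a_0 = 0.
  7 = 1*5 + 2, so a_1 = 1.
  5 = 2*2 + 1, so a_2 = 2.
  2 = 2*1 + 0, so a_3 = 2.
The remainder reaches 0 after 4 divisions, so the expansion has 4 partial quotients, read off in order.

[0; 1, 2, 2]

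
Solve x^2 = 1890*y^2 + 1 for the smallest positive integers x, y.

First expand sqrt(1890) as a continued fraction. With x_i = (sqrt(1890) + m_i)/d_i and (m_0, d_0) = (0, 1): a_0 = floor(sqrt(1890)) = 43, since 43^2 = 1849 <= 1890 < 1936 = 44^2.
Iterate m_{i+1} = d_i*a_i - m_i, d_{i+1} = (1890 - m_{i+1}^2)/d_i, a_{i+1} = floor((a_0 + m_{i+1})/d_{i+1}):
  m_1 = 1*43 - 0 = 43, d_1 = (1890 - 43^2)/1 = 41/1 = 41, a_1 = floor((43 + 43)/41) = 2.
  m_2 = 41*2 - 43 = 39, d_2 = (1890 - 39^2)/41 = 369/41 = 9, a_2 = floor((43 + 39)/9) = 9.
  m_3 = 9*9 - 39 = 42, d_3 = (1890 - 42^2)/9 = 126/9 = 14, a_3 = floor((43 + 42)/14) = 6.
  m_4 = 14*6 - 42 = 42, d_4 = (1890 - 42^2)/14 = 126/14 = 9, a_4 = floor((43 + 42)/9) = 9.
  m_5 = 9*9 - 42 = 39, d_5 = (1890 - 39^2)/9 = 369/9 = 41, a_5 = floor((43 + 39)/41) = 2.
  m_6 = 41*2 - 39 = 43, d_6 = (1890 - 43^2)/41 = 41/41 = 1, a_6 = floor((43 + 43)/1) = 86.
  m_7 = 1*86 - 43 = 43, d_7 = (1890 - 43^2)/1 = 41/1 = 41: (m_7, d_7) = (m_1, d_1) = (43, 41), so from here the quotients repeat a_1, ..., a_6; the period length is 6.
So sqrt(1890) = [43; (2, 9, 6, 9, 2, 86)] with period length k = 6.
k is even, so the fundamental solution of x^2 - 1890y^2 = 1 is (p_{k-1}, q_{k-1}) = (p_5, q_5); compute convergents through index 5.
Convergents (p_i = a_i*p_{i-1} + p_{i-2}, q_i = a_i*q_{i-1} + q_{i-2} with p_{-2}=0, p_{-1}=1, q_{-2}=1, q_{-1}=0):
  i=0: a_0=43, p_0 = 43*1 + 0 = 43, q_0 = 43*0 + 1 = 1.
  i=1: a_1=2, p_1 = 2*43 + 1 = 87, q_1 = 2*1 + 0 = 2.
  i=2: a_2=9, p_2 = 9*87 + 43 = 826, q_2 = 9*2 + 1 = 19.
  i=3: a_3=6, p_3 = 6*826 + 87 = 5043, q_3 = 6*19 + 2 = 116.
  i=4: a_4=9, p_4 = 9*5043 + 826 = 46213, q_4 = 9*116 + 19 = 1063.
  i=5: a_5=2, p_5 = 2*46213 + 5043 = 97469, q_5 = 2*1063 + 116 = 2242.
Check: 97469^2 - 1890*2242^2 = 9500205961 - 9500205960 = 1, so (x, y) = (97469, 2242) solves the equation, and by the theorem it is the least positive solution.

(x, y) = (97469, 2242)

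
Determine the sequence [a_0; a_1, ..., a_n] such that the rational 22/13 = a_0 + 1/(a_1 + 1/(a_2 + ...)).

Run the Euclidean algorithm on 22 and 13; the successive quotients are the partial quotients a_0, a_1, ... (each step inverts the fractional part left over by the previous one):
  22 = 1*13 + 9, so a_0 = 1.
  13 = 1*9 + 4, so a_1 = 1.
  9 = 2*4 + 1, so a_2 = 2.
  4 = 4*1 + 0, so a_3 = 4.
The remainder reaches 0 after 4 divisions, so the expansion has 4 partial quotients, read off in order.

[1; 1, 2, 4]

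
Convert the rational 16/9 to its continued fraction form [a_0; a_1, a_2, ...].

Run the Euclidean algorithm on 16 and 9; the successive quotients are the partial quotients a_0, a_1, ... (each step inverts the fractional part left over by the previous one):
  16 = 1*9 + 7, so a_0 = 1.
  9 = 1*7 + 2, so a_1 = 1.
  7 = 3*2 + 1, so a_2 = 3.
  2 = 2*1 + 0, so a_3 = 2.
The remainder reaches 0 after 4 divisions, so the expansion has 4 partial quotients, read off in order.

[1; 1, 3, 2]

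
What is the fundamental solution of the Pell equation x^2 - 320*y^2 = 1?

(x, y) = (161, 9)

First expand sqrt(320) as a continued fraction. With x_i = (sqrt(320) + m_i)/d_i and (m_0, d_0) = (0, 1): a_0 = floor(sqrt(320)) = 17, since 17^2 = 289 <= 320 < 324 = 18^2.
Iterate m_{i+1} = d_i*a_i - m_i, d_{i+1} = (320 - m_{i+1}^2)/d_i, a_{i+1} = floor((a_0 + m_{i+1})/d_{i+1}):
  m_1 = 1*17 - 0 = 17, d_1 = (320 - 17^2)/1 = 31/1 = 31, a_1 = floor((17 + 17)/31) = 1.
  m_2 = 31*1 - 17 = 14, d_2 = (320 - 14^2)/31 = 124/31 = 4, a_2 = floor((17 + 14)/4) = 7.
  m_3 = 4*7 - 14 = 14, d_3 = (320 - 14^2)/4 = 124/4 = 31, a_3 = floor((17 + 14)/31) = 1.
  m_4 = 31*1 - 14 = 17, d_4 = (320 - 17^2)/31 = 31/31 = 1, a_4 = floor((17 + 17)/1) = 34.
  m_5 = 1*34 - 17 = 17, d_5 = (320 - 17^2)/1 = 31/1 = 31: (m_5, d_5) = (m_1, d_1) = (17, 31), so from here the quotients repeat a_1, ..., a_4; the period length is 4.
So sqrt(320) = [17; (1, 7, 1, 34)] with period length k = 4.
k is even, so the fundamental solution of x^2 - 320y^2 = 1 is (p_{k-1}, q_{k-1}) = (p_3, q_3); compute convergents through index 3.
Convergents (p_i = a_i*p_{i-1} + p_{i-2}, q_i = a_i*q_{i-1} + q_{i-2} with p_{-2}=0, p_{-1}=1, q_{-2}=1, q_{-1}=0):
  i=0: a_0=17, p_0 = 17*1 + 0 = 17, q_0 = 17*0 + 1 = 1.
  i=1: a_1=1, p_1 = 1*17 + 1 = 18, q_1 = 1*1 + 0 = 1.
  i=2: a_2=7, p_2 = 7*18 + 17 = 143, q_2 = 7*1 + 1 = 8.
  i=3: a_3=1, p_3 = 1*143 + 18 = 161, q_3 = 1*8 + 1 = 9.
Check: 161^2 - 320*9^2 = 25921 - 25920 = 1, so (x, y) = (161, 9) solves the equation, and by the theorem it is the least positive solution.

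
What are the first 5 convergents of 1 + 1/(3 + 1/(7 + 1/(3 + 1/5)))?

1/1, 4/3, 29/22, 91/69, 484/367

Using the convergent recurrence p_i = a_i*p_{i-1} + p_{i-2}, q_i = a_i*q_{i-1} + q_{i-2} with p_{-2}=0, p_{-1}=1, q_{-2}=1, q_{-1}=0:
  i=0: a_0=1, p_0 = 1*1 + 0 = 1, q_0 = 1*0 + 1 = 1.
  i=1: a_1=3, p_1 = 3*1 + 1 = 4, q_1 = 3*1 + 0 = 3.
  i=2: a_2=7, p_2 = 7*4 + 1 = 29, q_2 = 7*3 + 1 = 22.
  i=3: a_3=3, p_3 = 3*29 + 4 = 91, q_3 = 3*22 + 3 = 69.
  i=4: a_4=5, p_4 = 5*91 + 29 = 484, q_4 = 5*69 + 22 = 367.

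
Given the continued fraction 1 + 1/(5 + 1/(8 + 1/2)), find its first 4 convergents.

Using the convergent recurrence p_i = a_i*p_{i-1} + p_{i-2}, q_i = a_i*q_{i-1} + q_{i-2} with p_{-2}=0, p_{-1}=1, q_{-2}=1, q_{-1}=0:
  i=0: a_0=1, p_0 = 1*1 + 0 = 1, q_0 = 1*0 + 1 = 1.
  i=1: a_1=5, p_1 = 5*1 + 1 = 6, q_1 = 5*1 + 0 = 5.
  i=2: a_2=8, p_2 = 8*6 + 1 = 49, q_2 = 8*5 + 1 = 41.
  i=3: a_3=2, p_3 = 2*49 + 6 = 104, q_3 = 2*41 + 5 = 87.

1/1, 6/5, 49/41, 104/87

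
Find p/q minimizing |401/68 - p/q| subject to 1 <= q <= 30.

171/29

Expand x = 401/68 as a continued fraction with the Euclidean algorithm:
  401 = 5*68 + 61, so a_0 = 5.
  68 = 1*61 + 7, so a_1 = 1.
  61 = 8*7 + 5, so a_2 = 8.
  7 = 1*5 + 2, so a_3 = 1.
  5 = 2*2 + 1, so a_4 = 2.
  2 = 2*1 + 0, so a_5 = 2.
so x = [5; 1, 8, 1, 2, 2].
Convergents (p_i = a_i*p_{i-1} + p_{i-2}, q_i = a_i*q_{i-1} + q_{i-2} with p_{-2}=0, p_{-1}=1, q_{-2}=1, q_{-1}=0), until the denominator exceeds 30:
  i=0: a_0=5, p_0 = 5*1 + 0 = 5, q_0 = 5*0 + 1 = 1.
  i=1: a_1=1, p_1 = 1*5 + 1 = 6, q_1 = 1*1 + 0 = 1.
  i=2: a_2=8, p_2 = 8*6 + 5 = 53, q_2 = 8*1 + 1 = 9.
  i=3: a_3=1, p_3 = 1*53 + 6 = 59, q_3 = 1*9 + 1 = 10.
  i=4: a_4=2, p_4 = 2*59 + 53 = 171, q_4 = 2*10 + 9 = 29.
  i=5: a_5=2, p_5 = 2*171 + 59 = 401, q_5 = 2*29 + 10 = 68.
q_5 = 68 > 30, so the last convergent with denominator <= 30 is p_4/q_4 = 171/29.
The closest fraction with denominator <= 30 is either p_4/q_4 or the intermediate fraction (k*p_4 + p_3)/(k*q_4 + q_3) with the largest k >= 1 whose denominator stays <= 30; these approach x as k grows, and every other convergent or intermediate fraction in range is farther away.
Largest k: floor((30 - q_3)/q_4) = floor((30 - 10)/29) = 0.
Since k = 0, no intermediate fraction beyond p_4/q_4 has denominator <= 30, so the convergent 171/29 is the closest (its error is |401*29 - 171*68|/(68*29) = 1/1972).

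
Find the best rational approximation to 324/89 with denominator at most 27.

Expand x = 324/89 as a continued fraction with the Euclidean algorithm:
  324 = 3*89 + 57, so a_0 = 3.
  89 = 1*57 + 32, so a_1 = 1.
  57 = 1*32 + 25, so a_2 = 1.
  32 = 1*25 + 7, so a_3 = 1.
  25 = 3*7 + 4, so a_4 = 3.
  7 = 1*4 + 3, so a_5 = 1.
  4 = 1*3 + 1, so a_6 = 1.
  3 = 3*1 + 0, so a_7 = 3.
so x = [3; 1, 1, 1, 3, 1, 1, 3].
Convergents (p_i = a_i*p_{i-1} + p_{i-2}, q_i = a_i*q_{i-1} + q_{i-2} with p_{-2}=0, p_{-1}=1, q_{-2}=1, q_{-1}=0), until the denominator exceeds 27:
  i=0: a_0=3, p_0 = 3*1 + 0 = 3, q_0 = 3*0 + 1 = 1.
  i=1: a_1=1, p_1 = 1*3 + 1 = 4, q_1 = 1*1 + 0 = 1.
  i=2: a_2=1, p_2 = 1*4 + 3 = 7, q_2 = 1*1 + 1 = 2.
  i=3: a_3=1, p_3 = 1*7 + 4 = 11, q_3 = 1*2 + 1 = 3.
  i=4: a_4=3, p_4 = 3*11 + 7 = 40, q_4 = 3*3 + 2 = 11.
  i=5: a_5=1, p_5 = 1*40 + 11 = 51, q_5 = 1*11 + 3 = 14.
  i=6: a_6=1, p_6 = 1*51 + 40 = 91, q_6 = 1*14 + 11 = 25.
  i=7: a_7=3, p_7 = 3*91 + 51 = 324, q_7 = 3*25 + 14 = 89.
q_7 = 89 > 27, so the last convergent with denominator <= 27 is p_6/q_6 = 91/25.
The closest fraction with denominator <= 27 is either p_6/q_6 or the intermediate fraction (k*p_6 + p_5)/(k*q_6 + q_5) with the largest k >= 1 whose denominator stays <= 27; these approach x as k grows, and every other convergent or intermediate fraction in range is farther away.
Largest k: floor((27 - q_5)/q_6) = floor((27 - 14)/25) = 0.
Since k = 0, no intermediate fraction beyond p_6/q_6 has denominator <= 27, so the convergent 91/25 is the closest (its error is |324*25 - 91*89|/(89*25) = 1/2225).

91/25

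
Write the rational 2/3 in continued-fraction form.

[0; 1, 2]

Run the Euclidean algorithm on 2 and 3; the successive quotients are the partial quotients a_0, a_1, ... (each step inverts the fractional part left over by the previous one):
  2 = 0*3 + 2, so a_0 = 0.
  3 = 1*2 + 1, so a_1 = 1.
  2 = 2*1 + 0, so a_2 = 2.
The remainder reaches 0 after 3 divisions, so the expansion has 3 partial quotients, read off in order.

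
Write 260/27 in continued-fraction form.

Run the Euclidean algorithm on 260 and 27; the successive quotients are the partial quotients a_0, a_1, ... (each step inverts the fractional part left over by the previous one):
  260 = 9*27 + 17, so a_0 = 9.
  27 = 1*17 + 10, so a_1 = 1.
  17 = 1*10 + 7, so a_2 = 1.
  10 = 1*7 + 3, so a_3 = 1.
  7 = 2*3 + 1, so a_4 = 2.
  3 = 3*1 + 0, so a_5 = 3.
The remainder reaches 0 after 6 divisions, so the expansion has 6 partial quotients, read off in order.

[9; 1, 1, 1, 2, 3]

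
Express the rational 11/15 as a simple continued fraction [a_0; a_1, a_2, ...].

Run the Euclidean algorithm on 11 and 15; the successive quotients are the partial quotients a_0, a_1, ... (each step inverts the fractional part left over by the previous one):
  11 = 0*15 + 11, so a_0 = 0.
  15 = 1*11 + 4, so a_1 = 1.
  11 = 2*4 + 3, so a_2 = 2.
  4 = 1*3 + 1, so a_3 = 1.
  3 = 3*1 + 0, so a_4 = 3.
The remainder reaches 0 after 5 divisions, so the expansion has 5 partial quotients, read off in order.

[0; 1, 2, 1, 3]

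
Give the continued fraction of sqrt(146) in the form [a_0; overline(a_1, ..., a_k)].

[12; overline(12, 24)]

Write x_i = (sqrt(146) + m_i)/d_i with (m_0, d_0) = (0, 1). a_0 = floor(sqrt(146)) = 12, since 12^2 = 144 <= 146 < 169 = 13^2.
Iterate m_{i+1} = d_i*a_i - m_i, d_{i+1} = (146 - m_{i+1}^2)/d_i, a_{i+1} = floor((a_0 + m_{i+1})/d_{i+1}):
  m_1 = 1*12 - 0 = 12, d_1 = (146 - 12^2)/1 = 2/1 = 2, a_1 = floor((12 + 12)/2) = 12.
  m_2 = 2*12 - 12 = 12, d_2 = (146 - 12^2)/2 = 2/2 = 1, a_2 = floor((12 + 12)/1) = 24.
  m_3 = 1*24 - 12 = 12, d_3 = (146 - 12^2)/1 = 2/1 = 2: (m_3, d_3) = (m_1, d_1) = (12, 2), so from here the quotients repeat a_1, a_2; the period length is 2.
Hence the expansion of sqrt(146) is a_0 = 12 followed by the repeating block 12, 24 (period 2).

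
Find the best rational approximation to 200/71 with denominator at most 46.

Expand x = 200/71 as a continued fraction with the Euclidean algorithm:
  200 = 2*71 + 58, so a_0 = 2.
  71 = 1*58 + 13, so a_1 = 1.
  58 = 4*13 + 6, so a_2 = 4.
  13 = 2*6 + 1, so a_3 = 2.
  6 = 6*1 + 0, so a_4 = 6.
so x = [2; 1, 4, 2, 6].
Convergents (p_i = a_i*p_{i-1} + p_{i-2}, q_i = a_i*q_{i-1} + q_{i-2} with p_{-2}=0, p_{-1}=1, q_{-2}=1, q_{-1}=0), until the denominator exceeds 46:
  i=0: a_0=2, p_0 = 2*1 + 0 = 2, q_0 = 2*0 + 1 = 1.
  i=1: a_1=1, p_1 = 1*2 + 1 = 3, q_1 = 1*1 + 0 = 1.
  i=2: a_2=4, p_2 = 4*3 + 2 = 14, q_2 = 4*1 + 1 = 5.
  i=3: a_3=2, p_3 = 2*14 + 3 = 31, q_3 = 2*5 + 1 = 11.
  i=4: a_4=6, p_4 = 6*31 + 14 = 200, q_4 = 6*11 + 5 = 71.
q_4 = 71 > 46, so the last convergent with denominator <= 46 is p_3/q_3 = 31/11.
The closest fraction with denominator <= 46 is either p_3/q_3 or the intermediate fraction (k*p_3 + p_2)/(k*q_3 + q_2) with the largest k >= 1 whose denominator stays <= 46; these approach x as k grows, and every other convergent or intermediate fraction in range is farther away.
Largest k: floor((46 - q_2)/q_3) = floor((46 - 5)/11) = 3.
That gives (3*31 + 14)/(3*11 + 5) = 107/38.
Compare the errors: |x - 31/11| = |200*11 - 31*71|/(71*11) = 1/781, and |x - 107/38| = |200*38 - 107*71|/(71*38) = 3/2698.
Cross-multiplying, 3*781 = 2343 < 2698 = 1*2698, so 3/2698 is smaller: the intermediate fraction 107/38 is closer to x than 31/11.

107/38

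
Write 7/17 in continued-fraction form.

[0; 2, 2, 3]

Run the Euclidean algorithm on 7 and 17; the successive quotients are the partial quotients a_0, a_1, ... (each step inverts the fractional part left over by the previous one):
  7 = 0*17 + 7, so a_0 = 0.
  17 = 2*7 + 3, so a_1 = 2.
  7 = 2*3 + 1, so a_2 = 2.
  3 = 3*1 + 0, so a_3 = 3.
The remainder reaches 0 after 4 divisions, so the expansion has 4 partial quotients, read off in order.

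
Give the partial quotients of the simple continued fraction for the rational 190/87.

[2; 5, 2, 3, 2]

Run the Euclidean algorithm on 190 and 87; the successive quotients are the partial quotients a_0, a_1, ... (each step inverts the fractional part left over by the previous one):
  190 = 2*87 + 16, so a_0 = 2.
  87 = 5*16 + 7, so a_1 = 5.
  16 = 2*7 + 2, so a_2 = 2.
  7 = 3*2 + 1, so a_3 = 3.
  2 = 2*1 + 0, so a_4 = 2.
The remainder reaches 0 after 5 divisions, so the expansion has 5 partial quotients, read off in order.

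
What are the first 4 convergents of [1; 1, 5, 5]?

1/1, 2/1, 11/6, 57/31

Using the convergent recurrence p_i = a_i*p_{i-1} + p_{i-2}, q_i = a_i*q_{i-1} + q_{i-2} with p_{-2}=0, p_{-1}=1, q_{-2}=1, q_{-1}=0:
  i=0: a_0=1, p_0 = 1*1 + 0 = 1, q_0 = 1*0 + 1 = 1.
  i=1: a_1=1, p_1 = 1*1 + 1 = 2, q_1 = 1*1 + 0 = 1.
  i=2: a_2=5, p_2 = 5*2 + 1 = 11, q_2 = 5*1 + 1 = 6.
  i=3: a_3=5, p_3 = 5*11 + 2 = 57, q_3 = 5*6 + 1 = 31.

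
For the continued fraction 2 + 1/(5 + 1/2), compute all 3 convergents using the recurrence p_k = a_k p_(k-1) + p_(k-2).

2/1, 11/5, 24/11

Using the convergent recurrence p_i = a_i*p_{i-1} + p_{i-2}, q_i = a_i*q_{i-1} + q_{i-2} with p_{-2}=0, p_{-1}=1, q_{-2}=1, q_{-1}=0:
  i=0: a_0=2, p_0 = 2*1 + 0 = 2, q_0 = 2*0 + 1 = 1.
  i=1: a_1=5, p_1 = 5*2 + 1 = 11, q_1 = 5*1 + 0 = 5.
  i=2: a_2=2, p_2 = 2*11 + 2 = 24, q_2 = 2*5 + 1 = 11.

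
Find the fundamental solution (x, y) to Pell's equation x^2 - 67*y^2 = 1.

(x, y) = (48842, 5967)

First expand sqrt(67) as a continued fraction. With x_i = (sqrt(67) + m_i)/d_i and (m_0, d_0) = (0, 1): a_0 = floor(sqrt(67)) = 8, since 8^2 = 64 <= 67 < 81 = 9^2.
Iterate m_{i+1} = d_i*a_i - m_i, d_{i+1} = (67 - m_{i+1}^2)/d_i, a_{i+1} = floor((a_0 + m_{i+1})/d_{i+1}):
  m_1 = 1*8 - 0 = 8, d_1 = (67 - 8^2)/1 = 3/1 = 3, a_1 = floor((8 + 8)/3) = 5.
  m_2 = 3*5 - 8 = 7, d_2 = (67 - 7^2)/3 = 18/3 = 6, a_2 = floor((8 + 7)/6) = 2.
  m_3 = 6*2 - 7 = 5, d_3 = (67 - 5^2)/6 = 42/6 = 7, a_3 = floor((8 + 5)/7) = 1.
  m_4 = 7*1 - 5 = 2, d_4 = (67 - 2^2)/7 = 63/7 = 9, a_4 = floor((8 + 2)/9) = 1.
  m_5 = 9*1 - 2 = 7, d_5 = (67 - 7^2)/9 = 18/9 = 2, a_5 = floor((8 + 7)/2) = 7.
  m_6 = 2*7 - 7 = 7, d_6 = (67 - 7^2)/2 = 18/2 = 9, a_6 = floor((8 + 7)/9) = 1.
  m_7 = 9*1 - 7 = 2, d_7 = (67 - 2^2)/9 = 63/9 = 7, a_7 = floor((8 + 2)/7) = 1.
  m_8 = 7*1 - 2 = 5, d_8 = (67 - 5^2)/7 = 42/7 = 6, a_8 = floor((8 + 5)/6) = 2.
  m_9 = 6*2 - 5 = 7, d_9 = (67 - 7^2)/6 = 18/6 = 3, a_9 = floor((8 + 7)/3) = 5.
  m_10 = 3*5 - 7 = 8, d_10 = (67 - 8^2)/3 = 3/3 = 1, a_10 = floor((8 + 8)/1) = 16.
  m_11 = 1*16 - 8 = 8, d_11 = (67 - 8^2)/1 = 3/1 = 3: (m_11, d_11) = (m_1, d_1) = (8, 3), so from here the quotients repeat a_1, ..., a_10; the period length is 10.
So sqrt(67) = [8; (5, 2, 1, 1, 7, 1, 1, 2, 5, 16)] with period length k = 10.
k is even, so the fundamental solution of x^2 - 67y^2 = 1 is (p_{k-1}, q_{k-1}) = (p_9, q_9); compute convergents through index 9.
Convergents (p_i = a_i*p_{i-1} + p_{i-2}, q_i = a_i*q_{i-1} + q_{i-2} with p_{-2}=0, p_{-1}=1, q_{-2}=1, q_{-1}=0):
  i=0: a_0=8, p_0 = 8*1 + 0 = 8, q_0 = 8*0 + 1 = 1.
  i=1: a_1=5, p_1 = 5*8 + 1 = 41, q_1 = 5*1 + 0 = 5.
  i=2: a_2=2, p_2 = 2*41 + 8 = 90, q_2 = 2*5 + 1 = 11.
  i=3: a_3=1, p_3 = 1*90 + 41 = 131, q_3 = 1*11 + 5 = 16.
  i=4: a_4=1, p_4 = 1*131 + 90 = 221, q_4 = 1*16 + 11 = 27.
  i=5: a_5=7, p_5 = 7*221 + 131 = 1678, q_5 = 7*27 + 16 = 205.
  i=6: a_6=1, p_6 = 1*1678 + 221 = 1899, q_6 = 1*205 + 27 = 232.
  i=7: a_7=1, p_7 = 1*1899 + 1678 = 3577, q_7 = 1*232 + 205 = 437.
  i=8: a_8=2, p_8 = 2*3577 + 1899 = 9053, q_8 = 2*437 + 232 = 1106.
  i=9: a_9=5, p_9 = 5*9053 + 3577 = 48842, q_9 = 5*1106 + 437 = 5967.
Check: 48842^2 - 67*5967^2 = 2385540964 - 2385540963 = 1, so (x, y) = (48842, 5967) solves the equation, and by the theorem it is the least positive solution.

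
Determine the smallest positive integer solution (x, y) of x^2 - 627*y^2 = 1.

First expand sqrt(627) as a continued fraction. With x_i = (sqrt(627) + m_i)/d_i and (m_0, d_0) = (0, 1): a_0 = floor(sqrt(627)) = 25, since 25^2 = 625 <= 627 < 676 = 26^2.
Iterate m_{i+1} = d_i*a_i - m_i, d_{i+1} = (627 - m_{i+1}^2)/d_i, a_{i+1} = floor((a_0 + m_{i+1})/d_{i+1}):
  m_1 = 1*25 - 0 = 25, d_1 = (627 - 25^2)/1 = 2/1 = 2, a_1 = floor((25 + 25)/2) = 25.
  m_2 = 2*25 - 25 = 25, d_2 = (627 - 25^2)/2 = 2/2 = 1, a_2 = floor((25 + 25)/1) = 50.
  m_3 = 1*50 - 25 = 25, d_3 = (627 - 25^2)/1 = 2/1 = 2: (m_3, d_3) = (m_1, d_1) = (25, 2), so from here the quotients repeat a_1, a_2; the period length is 2.
So sqrt(627) = [25; (25, 50)] with period length k = 2.
k is even, so the fundamental solution of x^2 - 627y^2 = 1 is (p_{k-1}, q_{k-1}) = (p_1, q_1); compute convergents through index 1.
Convergents (p_i = a_i*p_{i-1} + p_{i-2}, q_i = a_i*q_{i-1} + q_{i-2} with p_{-2}=0, p_{-1}=1, q_{-2}=1, q_{-1}=0):
  i=0: a_0=25, p_0 = 25*1 + 0 = 25, q_0 = 25*0 + 1 = 1.
  i=1: a_1=25, p_1 = 25*25 + 1 = 626, q_1 = 25*1 + 0 = 25.
Check: 626^2 - 627*25^2 = 391876 - 391875 = 1, so (x, y) = (626, 25) solves the equation, and by the theorem it is the least positive solution.

(x, y) = (626, 25)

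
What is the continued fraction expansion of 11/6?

Run the Euclidean algorithm on 11 and 6; the successive quotients are the partial quotients a_0, a_1, ... (each step inverts the fractional part left over by the previous one):
  11 = 1*6 + 5, so a_0 = 1.
  6 = 1*5 + 1, so a_1 = 1.
  5 = 5*1 + 0, so a_2 = 5.
The remainder reaches 0 after 3 divisions, so the expansion has 3 partial quotients, read off in order.

[1; 1, 5]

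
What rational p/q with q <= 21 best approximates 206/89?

Expand x = 206/89 as a continued fraction with the Euclidean algorithm:
  206 = 2*89 + 28, so a_0 = 2.
  89 = 3*28 + 5, so a_1 = 3.
  28 = 5*5 + 3, so a_2 = 5.
  5 = 1*3 + 2, so a_3 = 1.
  3 = 1*2 + 1, so a_4 = 1.
  2 = 2*1 + 0, so a_5 = 2.
so x = [2; 3, 5, 1, 1, 2].
Convergents (p_i = a_i*p_{i-1} + p_{i-2}, q_i = a_i*q_{i-1} + q_{i-2} with p_{-2}=0, p_{-1}=1, q_{-2}=1, q_{-1}=0), until the denominator exceeds 21:
  i=0: a_0=2, p_0 = 2*1 + 0 = 2, q_0 = 2*0 + 1 = 1.
  i=1: a_1=3, p_1 = 3*2 + 1 = 7, q_1 = 3*1 + 0 = 3.
  i=2: a_2=5, p_2 = 5*7 + 2 = 37, q_2 = 5*3 + 1 = 16.
  i=3: a_3=1, p_3 = 1*37 + 7 = 44, q_3 = 1*16 + 3 = 19.
  i=4: a_4=1, p_4 = 1*44 + 37 = 81, q_4 = 1*19 + 16 = 35.
q_4 = 35 > 21, so the last convergent with denominator <= 21 is p_3/q_3 = 44/19.
The closest fraction with denominator <= 21 is either p_3/q_3 or the intermediate fraction (k*p_3 + p_2)/(k*q_3 + q_2) with the largest k >= 1 whose denominator stays <= 21; these approach x as k grows, and every other convergent or intermediate fraction in range is farther away.
Largest k: floor((21 - q_2)/q_3) = floor((21 - 16)/19) = 0.
Since k = 0, no intermediate fraction beyond p_3/q_3 has denominator <= 21, so the convergent 44/19 is the closest (its error is |206*19 - 44*89|/(89*19) = 2/1691).

44/19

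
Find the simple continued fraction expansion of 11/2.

Run the Euclidean algorithm on 11 and 2; the successive quotients are the partial quotients a_0, a_1, ... (each step inverts the fractional part left over by the previous one):
  11 = 5*2 + 1, so a_0 = 5.
  2 = 2*1 + 0, so a_1 = 2.
The remainder reaches 0 after 2 divisions, so the expansion has 2 partial quotients, read off in order.

[5; 2]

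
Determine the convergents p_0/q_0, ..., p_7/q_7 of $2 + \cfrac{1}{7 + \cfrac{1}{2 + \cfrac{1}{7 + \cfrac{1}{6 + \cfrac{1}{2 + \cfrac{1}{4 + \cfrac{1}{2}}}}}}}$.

Using the convergent recurrence p_i = a_i*p_{i-1} + p_{i-2}, q_i = a_i*q_{i-1} + q_{i-2} with p_{-2}=0, p_{-1}=1, q_{-2}=1, q_{-1}=0:
  i=0: a_0=2, p_0 = 2*1 + 0 = 2, q_0 = 2*0 + 1 = 1.
  i=1: a_1=7, p_1 = 7*2 + 1 = 15, q_1 = 7*1 + 0 = 7.
  i=2: a_2=2, p_2 = 2*15 + 2 = 32, q_2 = 2*7 + 1 = 15.
  i=3: a_3=7, p_3 = 7*32 + 15 = 239, q_3 = 7*15 + 7 = 112.
  i=4: a_4=6, p_4 = 6*239 + 32 = 1466, q_4 = 6*112 + 15 = 687.
  i=5: a_5=2, p_5 = 2*1466 + 239 = 3171, q_5 = 2*687 + 112 = 1486.
  i=6: a_6=4, p_6 = 4*3171 + 1466 = 14150, q_6 = 4*1486 + 687 = 6631.
  i=7: a_7=2, p_7 = 2*14150 + 3171 = 31471, q_7 = 2*6631 + 1486 = 14748.

2/1, 15/7, 32/15, 239/112, 1466/687, 3171/1486, 14150/6631, 31471/14748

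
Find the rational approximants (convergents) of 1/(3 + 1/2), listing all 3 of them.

0/1, 1/3, 2/7

Using the convergent recurrence p_i = a_i*p_{i-1} + p_{i-2}, q_i = a_i*q_{i-1} + q_{i-2} with p_{-2}=0, p_{-1}=1, q_{-2}=1, q_{-1}=0:
  i=0: a_0=0, p_0 = 0*1 + 0 = 0, q_0 = 0*0 + 1 = 1.
  i=1: a_1=3, p_1 = 3*0 + 1 = 1, q_1 = 3*1 + 0 = 3.
  i=2: a_2=2, p_2 = 2*1 + 0 = 2, q_2 = 2*3 + 1 = 7.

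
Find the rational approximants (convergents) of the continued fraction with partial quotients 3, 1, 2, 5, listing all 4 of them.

3/1, 4/1, 11/3, 59/16

Using the convergent recurrence p_i = a_i*p_{i-1} + p_{i-2}, q_i = a_i*q_{i-1} + q_{i-2} with p_{-2}=0, p_{-1}=1, q_{-2}=1, q_{-1}=0:
  i=0: a_0=3, p_0 = 3*1 + 0 = 3, q_0 = 3*0 + 1 = 1.
  i=1: a_1=1, p_1 = 1*3 + 1 = 4, q_1 = 1*1 + 0 = 1.
  i=2: a_2=2, p_2 = 2*4 + 3 = 11, q_2 = 2*1 + 1 = 3.
  i=3: a_3=5, p_3 = 5*11 + 4 = 59, q_3 = 5*3 + 1 = 16.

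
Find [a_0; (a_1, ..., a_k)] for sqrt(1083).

Write x_i = (sqrt(1083) + m_i)/d_i with (m_0, d_0) = (0, 1). a_0 = floor(sqrt(1083)) = 32, since 32^2 = 1024 <= 1083 < 1089 = 33^2.
Iterate m_{i+1} = d_i*a_i - m_i, d_{i+1} = (1083 - m_{i+1}^2)/d_i, a_{i+1} = floor((a_0 + m_{i+1})/d_{i+1}):
  m_1 = 1*32 - 0 = 32, d_1 = (1083 - 32^2)/1 = 59/1 = 59, a_1 = floor((32 + 32)/59) = 1.
  m_2 = 59*1 - 32 = 27, d_2 = (1083 - 27^2)/59 = 354/59 = 6, a_2 = floor((32 + 27)/6) = 9.
  m_3 = 6*9 - 27 = 27, d_3 = (1083 - 27^2)/6 = 354/6 = 59, a_3 = floor((32 + 27)/59) = 1.
  m_4 = 59*1 - 27 = 32, d_4 = (1083 - 32^2)/59 = 59/59 = 1, a_4 = floor((32 + 32)/1) = 64.
  m_5 = 1*64 - 32 = 32, d_5 = (1083 - 32^2)/1 = 59/1 = 59: (m_5, d_5) = (m_1, d_1) = (32, 59), so from here the quotients repeat a_1, ..., a_4; the period length is 4.
Hence the expansion of sqrt(1083) is a_0 = 32 followed by the repeating block 1, 9, 1, 64 (period 4).

[32; (1, 9, 1, 64)]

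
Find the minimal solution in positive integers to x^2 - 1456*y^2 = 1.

First expand sqrt(1456) as a continued fraction. With x_i = (sqrt(1456) + m_i)/d_i and (m_0, d_0) = (0, 1): a_0 = floor(sqrt(1456)) = 38, since 38^2 = 1444 <= 1456 < 1521 = 39^2.
Iterate m_{i+1} = d_i*a_i - m_i, d_{i+1} = (1456 - m_{i+1}^2)/d_i, a_{i+1} = floor((a_0 + m_{i+1})/d_{i+1}):
  m_1 = 1*38 - 0 = 38, d_1 = (1456 - 38^2)/1 = 12/1 = 12, a_1 = floor((38 + 38)/12) = 6.
  m_2 = 12*6 - 38 = 34, d_2 = (1456 - 34^2)/12 = 300/12 = 25, a_2 = floor((38 + 34)/25) = 2.
  m_3 = 25*2 - 34 = 16, d_3 = (1456 - 16^2)/25 = 1200/25 = 48, a_3 = floor((38 + 16)/48) = 1.
  m_4 = 48*1 - 16 = 32, d_4 = (1456 - 32^2)/48 = 432/48 = 9, a_4 = floor((38 + 32)/9) = 7.
  m_5 = 9*7 - 32 = 31, d_5 = (1456 - 31^2)/9 = 495/9 = 55, a_5 = floor((38 + 31)/55) = 1.
  m_6 = 55*1 - 31 = 24, d_6 = (1456 - 24^2)/55 = 880/55 = 16, a_6 = floor((38 + 24)/16) = 3.
  m_7 = 16*3 - 24 = 24, d_7 = (1456 - 24^2)/16 = 880/16 = 55, a_7 = floor((38 + 24)/55) = 1.
  m_8 = 55*1 - 24 = 31, d_8 = (1456 - 31^2)/55 = 495/55 = 9, a_8 = floor((38 + 31)/9) = 7.
  m_9 = 9*7 - 31 = 32, d_9 = (1456 - 32^2)/9 = 432/9 = 48, a_9 = floor((38 + 32)/48) = 1.
  m_10 = 48*1 - 32 = 16, d_10 = (1456 - 16^2)/48 = 1200/48 = 25, a_10 = floor((38 + 16)/25) = 2.
  m_11 = 25*2 - 16 = 34, d_11 = (1456 - 34^2)/25 = 300/25 = 12, a_11 = floor((38 + 34)/12) = 6.
  m_12 = 12*6 - 34 = 38, d_12 = (1456 - 38^2)/12 = 12/12 = 1, a_12 = floor((38 + 38)/1) = 76.
  m_13 = 1*76 - 38 = 38, d_13 = (1456 - 38^2)/1 = 12/1 = 12: (m_13, d_13) = (m_1, d_1) = (38, 12), so from here the quotients repeat a_1, ..., a_12; the period length is 12.
So sqrt(1456) = [38; (6, 2, 1, 7, 1, 3, 1, 7, 1, 2, 6, 76)] with period length k = 12.
k is even, so the fundamental solution of x^2 - 1456y^2 = 1 is (p_{k-1}, q_{k-1}) = (p_11, q_11); compute convergents through index 11.
Convergents (p_i = a_i*p_{i-1} + p_{i-2}, q_i = a_i*q_{i-1} + q_{i-2} with p_{-2}=0, p_{-1}=1, q_{-2}=1, q_{-1}=0):
  i=0: a_0=38, p_0 = 38*1 + 0 = 38, q_0 = 38*0 + 1 = 1.
  i=1: a_1=6, p_1 = 6*38 + 1 = 229, q_1 = 6*1 + 0 = 6.
  i=2: a_2=2, p_2 = 2*229 + 38 = 496, q_2 = 2*6 + 1 = 13.
  i=3: a_3=1, p_3 = 1*496 + 229 = 725, q_3 = 1*13 + 6 = 19.
  i=4: a_4=7, p_4 = 7*725 + 496 = 5571, q_4 = 7*19 + 13 = 146.
  i=5: a_5=1, p_5 = 1*5571 + 725 = 6296, q_5 = 1*146 + 19 = 165.
  i=6: a_6=3, p_6 = 3*6296 + 5571 = 24459, q_6 = 3*165 + 146 = 641.
  i=7: a_7=1, p_7 = 1*24459 + 6296 = 30755, q_7 = 1*641 + 165 = 806.
  i=8: a_8=7, p_8 = 7*30755 + 24459 = 239744, q_8 = 7*806 + 641 = 6283.
  i=9: a_9=1, p_9 = 1*239744 + 30755 = 270499, q_9 = 1*6283 + 806 = 7089.
  i=10: a_10=2, p_10 = 2*270499 + 239744 = 780742, q_10 = 2*7089 + 6283 = 20461.
  i=11: a_11=6, p_11 = 6*780742 + 270499 = 4954951, q_11 = 6*20461 + 7089 = 129855.
Check: 4954951^2 - 1456*129855^2 = 24551539412401 - 24551539412400 = 1, so (x, y) = (4954951, 129855) solves the equation, and by the theorem it is the least positive solution.

(x, y) = (4954951, 129855)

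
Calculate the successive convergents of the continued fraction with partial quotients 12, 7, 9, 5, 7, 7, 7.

Using the convergent recurrence p_i = a_i*p_{i-1} + p_{i-2}, q_i = a_i*q_{i-1} + q_{i-2} with p_{-2}=0, p_{-1}=1, q_{-2}=1, q_{-1}=0:
  i=0: a_0=12, p_0 = 12*1 + 0 = 12, q_0 = 12*0 + 1 = 1.
  i=1: a_1=7, p_1 = 7*12 + 1 = 85, q_1 = 7*1 + 0 = 7.
  i=2: a_2=9, p_2 = 9*85 + 12 = 777, q_2 = 9*7 + 1 = 64.
  i=3: a_3=5, p_3 = 5*777 + 85 = 3970, q_3 = 5*64 + 7 = 327.
  i=4: a_4=7, p_4 = 7*3970 + 777 = 28567, q_4 = 7*327 + 64 = 2353.
  i=5: a_5=7, p_5 = 7*28567 + 3970 = 203939, q_5 = 7*2353 + 327 = 16798.
  i=6: a_6=7, p_6 = 7*203939 + 28567 = 1456140, q_6 = 7*16798 + 2353 = 119939.

12/1, 85/7, 777/64, 3970/327, 28567/2353, 203939/16798, 1456140/119939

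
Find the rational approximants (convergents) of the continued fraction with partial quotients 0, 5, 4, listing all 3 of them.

0/1, 1/5, 4/21

Using the convergent recurrence p_i = a_i*p_{i-1} + p_{i-2}, q_i = a_i*q_{i-1} + q_{i-2} with p_{-2}=0, p_{-1}=1, q_{-2}=1, q_{-1}=0:
  i=0: a_0=0, p_0 = 0*1 + 0 = 0, q_0 = 0*0 + 1 = 1.
  i=1: a_1=5, p_1 = 5*0 + 1 = 1, q_1 = 5*1 + 0 = 5.
  i=2: a_2=4, p_2 = 4*1 + 0 = 4, q_2 = 4*5 + 1 = 21.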